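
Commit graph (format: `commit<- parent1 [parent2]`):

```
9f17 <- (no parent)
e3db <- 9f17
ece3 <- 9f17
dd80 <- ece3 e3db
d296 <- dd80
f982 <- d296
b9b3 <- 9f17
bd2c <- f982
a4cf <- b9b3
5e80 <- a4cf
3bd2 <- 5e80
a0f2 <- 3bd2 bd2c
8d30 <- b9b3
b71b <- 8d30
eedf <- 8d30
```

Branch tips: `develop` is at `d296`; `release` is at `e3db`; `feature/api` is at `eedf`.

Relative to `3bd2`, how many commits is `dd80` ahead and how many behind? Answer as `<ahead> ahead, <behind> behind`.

3 ahead, 4 behind

Reachable from dd80: {9f17, dd80, e3db, ece3}.
Reachable from 3bd2: {3bd2, 5e80, 9f17, a4cf, b9b3}.
Only in dd80's history (ahead): {dd80, e3db, ece3} — 3.
Only in 3bd2's history (behind): {3bd2, 5e80, a4cf, b9b3} — 4.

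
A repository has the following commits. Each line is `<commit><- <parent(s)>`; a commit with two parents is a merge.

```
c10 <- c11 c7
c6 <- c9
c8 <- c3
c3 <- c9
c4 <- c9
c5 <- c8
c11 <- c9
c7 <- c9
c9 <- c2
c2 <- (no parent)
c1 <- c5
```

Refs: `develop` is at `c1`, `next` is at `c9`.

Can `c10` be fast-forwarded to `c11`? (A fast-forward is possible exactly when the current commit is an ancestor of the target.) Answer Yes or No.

A fast-forward from c10 to c11 is possible iff c10 is an ancestor of c11.
Ancestors of c11: {c11, c2, c9}.
c10 is not among them, so fast-forward is not possible.

No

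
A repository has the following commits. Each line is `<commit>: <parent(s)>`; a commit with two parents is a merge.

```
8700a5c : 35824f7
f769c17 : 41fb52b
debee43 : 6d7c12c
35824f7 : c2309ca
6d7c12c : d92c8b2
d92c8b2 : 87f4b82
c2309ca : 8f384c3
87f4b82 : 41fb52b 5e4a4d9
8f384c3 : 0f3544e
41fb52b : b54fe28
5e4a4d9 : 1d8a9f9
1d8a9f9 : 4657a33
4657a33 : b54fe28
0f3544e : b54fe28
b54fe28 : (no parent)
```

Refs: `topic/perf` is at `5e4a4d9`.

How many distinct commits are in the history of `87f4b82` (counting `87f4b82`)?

6

Walking parent pointers from 87f4b82: reachable set = {1d8a9f9, 41fb52b, 4657a33, 5e4a4d9, 87f4b82, b54fe28}.
That is 6 commits.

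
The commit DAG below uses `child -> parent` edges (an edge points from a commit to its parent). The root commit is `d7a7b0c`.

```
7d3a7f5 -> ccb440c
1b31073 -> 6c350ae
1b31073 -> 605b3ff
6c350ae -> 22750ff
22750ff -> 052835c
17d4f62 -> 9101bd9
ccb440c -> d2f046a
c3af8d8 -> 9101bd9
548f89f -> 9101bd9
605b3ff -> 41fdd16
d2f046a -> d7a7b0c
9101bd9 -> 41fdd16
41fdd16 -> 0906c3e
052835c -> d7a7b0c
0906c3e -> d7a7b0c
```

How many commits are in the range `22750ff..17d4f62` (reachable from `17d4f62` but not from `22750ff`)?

4

Reachable from 17d4f62: {0906c3e, 17d4f62, 41fdd16, 9101bd9, d7a7b0c}.
Reachable from 22750ff: {052835c, 22750ff, d7a7b0c}.
In 17d4f62's history but not 22750ff's: {0906c3e, 17d4f62, 41fdd16, 9101bd9} — 4 commits.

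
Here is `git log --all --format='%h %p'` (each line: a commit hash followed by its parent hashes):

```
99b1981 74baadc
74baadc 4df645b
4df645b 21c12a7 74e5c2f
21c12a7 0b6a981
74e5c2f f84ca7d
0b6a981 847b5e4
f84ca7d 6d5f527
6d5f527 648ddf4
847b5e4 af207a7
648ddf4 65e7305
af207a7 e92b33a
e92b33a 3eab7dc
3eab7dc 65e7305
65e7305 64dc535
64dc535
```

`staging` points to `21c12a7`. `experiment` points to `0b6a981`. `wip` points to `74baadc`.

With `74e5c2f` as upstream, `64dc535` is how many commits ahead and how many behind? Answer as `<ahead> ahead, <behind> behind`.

Reachable from 64dc535: {64dc535}.
Reachable from 74e5c2f: {648ddf4, 64dc535, 65e7305, 6d5f527, 74e5c2f, f84ca7d}.
Only in 64dc535's history (ahead): {} — 0.
Only in 74e5c2f's history (behind): {648ddf4, 65e7305, 6d5f527, 74e5c2f, f84ca7d} — 5.

0 ahead, 5 behind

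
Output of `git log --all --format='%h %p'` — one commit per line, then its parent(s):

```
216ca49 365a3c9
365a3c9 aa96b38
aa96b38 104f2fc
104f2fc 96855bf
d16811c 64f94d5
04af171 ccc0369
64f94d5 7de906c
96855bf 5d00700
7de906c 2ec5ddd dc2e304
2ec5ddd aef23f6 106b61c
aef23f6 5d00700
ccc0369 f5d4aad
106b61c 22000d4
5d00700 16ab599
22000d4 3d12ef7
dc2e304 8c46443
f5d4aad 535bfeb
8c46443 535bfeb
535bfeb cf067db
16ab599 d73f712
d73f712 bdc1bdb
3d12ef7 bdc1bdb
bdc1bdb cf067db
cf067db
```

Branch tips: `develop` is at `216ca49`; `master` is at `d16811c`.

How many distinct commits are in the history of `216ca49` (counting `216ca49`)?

Walking parent pointers from 216ca49: reachable set = {104f2fc, 16ab599, 216ca49, 365a3c9, 5d00700, 96855bf, aa96b38, bdc1bdb, cf067db, d73f712}.
That is 10 commits.

10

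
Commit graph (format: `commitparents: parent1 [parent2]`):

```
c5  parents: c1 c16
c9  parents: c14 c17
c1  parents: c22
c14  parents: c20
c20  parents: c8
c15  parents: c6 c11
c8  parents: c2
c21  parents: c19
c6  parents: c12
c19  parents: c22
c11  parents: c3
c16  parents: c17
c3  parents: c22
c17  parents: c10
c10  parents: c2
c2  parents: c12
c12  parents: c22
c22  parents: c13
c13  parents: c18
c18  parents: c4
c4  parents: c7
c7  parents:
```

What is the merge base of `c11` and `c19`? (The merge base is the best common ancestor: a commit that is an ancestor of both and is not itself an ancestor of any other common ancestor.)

c22

Ancestors of c11: {c11, c13, c18, c22, c3, c4, c7}.
Ancestors of c19: {c13, c18, c19, c22, c4, c7}.
Common ancestors: {c13, c18, c22, c4, c7}.
Among these, c22 is not an ancestor of any other common ancestor — it is the merge base.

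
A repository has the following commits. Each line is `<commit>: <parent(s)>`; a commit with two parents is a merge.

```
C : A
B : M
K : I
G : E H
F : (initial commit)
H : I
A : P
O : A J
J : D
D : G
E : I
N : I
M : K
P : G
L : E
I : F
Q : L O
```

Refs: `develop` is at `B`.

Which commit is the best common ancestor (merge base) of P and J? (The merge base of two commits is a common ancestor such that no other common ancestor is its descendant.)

Ancestors of P: {E, F, G, H, I, P}.
Ancestors of J: {D, E, F, G, H, I, J}.
Common ancestors: {E, F, G, H, I}.
Among these, G is not an ancestor of any other common ancestor — it is the merge base.

G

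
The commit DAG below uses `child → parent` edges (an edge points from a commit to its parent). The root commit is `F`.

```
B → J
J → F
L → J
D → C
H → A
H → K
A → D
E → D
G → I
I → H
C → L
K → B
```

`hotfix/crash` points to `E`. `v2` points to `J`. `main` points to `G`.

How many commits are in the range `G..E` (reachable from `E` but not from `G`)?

Reachable from E: {C, D, E, F, J, L}.
Reachable from G: {A, B, C, D, F, G, H, I, J, K, L}.
In E's history but not G's: {E} — 1 commit.

1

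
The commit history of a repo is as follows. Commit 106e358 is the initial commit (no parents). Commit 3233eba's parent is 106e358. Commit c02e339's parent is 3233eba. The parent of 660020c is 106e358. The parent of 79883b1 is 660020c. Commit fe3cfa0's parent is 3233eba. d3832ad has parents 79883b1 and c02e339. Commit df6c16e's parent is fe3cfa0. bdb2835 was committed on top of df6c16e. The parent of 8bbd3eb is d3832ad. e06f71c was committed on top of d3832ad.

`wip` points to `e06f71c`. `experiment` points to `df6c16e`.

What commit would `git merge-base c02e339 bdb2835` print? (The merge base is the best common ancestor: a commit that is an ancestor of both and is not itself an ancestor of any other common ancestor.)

Ancestors of c02e339: {106e358, 3233eba, c02e339}.
Ancestors of bdb2835: {106e358, 3233eba, bdb2835, df6c16e, fe3cfa0}.
Common ancestors: {106e358, 3233eba}.
Among these, 3233eba is not an ancestor of any other common ancestor — it is the merge base.

3233eba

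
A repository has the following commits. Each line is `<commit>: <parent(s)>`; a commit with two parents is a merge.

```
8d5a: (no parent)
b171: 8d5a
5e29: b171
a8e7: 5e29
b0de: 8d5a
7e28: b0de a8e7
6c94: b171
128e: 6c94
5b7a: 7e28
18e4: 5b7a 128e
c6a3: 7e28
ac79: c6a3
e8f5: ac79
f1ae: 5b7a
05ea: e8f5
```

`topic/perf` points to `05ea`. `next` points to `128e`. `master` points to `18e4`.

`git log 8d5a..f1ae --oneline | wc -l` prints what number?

7

Reachable from f1ae: {5b7a, 5e29, 7e28, 8d5a, a8e7, b0de, b171, f1ae}.
Reachable from 8d5a: {8d5a}.
In f1ae's history but not 8d5a's: {5b7a, 5e29, 7e28, a8e7, b0de, b171, f1ae} — 7 commits.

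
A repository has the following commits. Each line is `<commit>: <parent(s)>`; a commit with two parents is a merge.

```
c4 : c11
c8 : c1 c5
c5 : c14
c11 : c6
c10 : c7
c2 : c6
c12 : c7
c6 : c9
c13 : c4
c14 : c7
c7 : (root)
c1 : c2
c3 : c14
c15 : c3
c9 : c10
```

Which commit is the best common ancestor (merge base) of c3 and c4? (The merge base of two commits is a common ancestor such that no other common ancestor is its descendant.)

Ancestors of c3: {c14, c3, c7}.
Ancestors of c4: {c10, c11, c4, c6, c7, c9}.
Common ancestors: {c7}.
The only common ancestor is c7, so it is the merge base.

c7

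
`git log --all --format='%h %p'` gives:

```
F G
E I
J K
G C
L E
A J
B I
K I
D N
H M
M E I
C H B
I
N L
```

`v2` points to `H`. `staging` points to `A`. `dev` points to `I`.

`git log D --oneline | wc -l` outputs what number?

5

Walking parent pointers from D: reachable set = {D, E, I, L, N}.
That is 5 commits.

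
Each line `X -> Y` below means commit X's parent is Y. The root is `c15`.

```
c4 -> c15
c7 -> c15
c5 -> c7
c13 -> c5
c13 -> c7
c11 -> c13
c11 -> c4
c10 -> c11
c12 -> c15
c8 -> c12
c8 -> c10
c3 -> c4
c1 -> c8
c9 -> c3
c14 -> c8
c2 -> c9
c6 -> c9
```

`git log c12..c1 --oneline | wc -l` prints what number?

8

Reachable from c1: {c1, c10, c11, c12, c13, c15, c4, c5, c7, c8}.
Reachable from c12: {c12, c15}.
In c1's history but not c12's: {c1, c10, c11, c13, c4, c5, c7, c8} — 8 commits.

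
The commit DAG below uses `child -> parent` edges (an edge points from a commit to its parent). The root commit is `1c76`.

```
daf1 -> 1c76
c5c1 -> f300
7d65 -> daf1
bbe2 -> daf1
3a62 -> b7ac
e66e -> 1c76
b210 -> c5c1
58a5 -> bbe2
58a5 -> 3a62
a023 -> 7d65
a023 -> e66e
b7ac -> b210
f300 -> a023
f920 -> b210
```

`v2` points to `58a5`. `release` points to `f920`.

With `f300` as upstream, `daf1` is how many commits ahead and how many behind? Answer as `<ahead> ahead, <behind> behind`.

0 ahead, 4 behind

Reachable from daf1: {1c76, daf1}.
Reachable from f300: {1c76, 7d65, a023, daf1, e66e, f300}.
Only in daf1's history (ahead): {} — 0.
Only in f300's history (behind): {7d65, a023, e66e, f300} — 4.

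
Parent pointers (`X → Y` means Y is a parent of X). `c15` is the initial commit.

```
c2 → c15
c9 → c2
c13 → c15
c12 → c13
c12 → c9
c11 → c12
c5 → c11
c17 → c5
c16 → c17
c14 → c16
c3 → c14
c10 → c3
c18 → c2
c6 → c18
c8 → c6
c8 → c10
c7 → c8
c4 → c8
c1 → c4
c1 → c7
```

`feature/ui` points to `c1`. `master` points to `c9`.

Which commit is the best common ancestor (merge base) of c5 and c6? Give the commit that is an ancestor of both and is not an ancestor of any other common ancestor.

Ancestors of c5: {c11, c12, c13, c15, c2, c5, c9}.
Ancestors of c6: {c15, c18, c2, c6}.
Common ancestors: {c15, c2}.
Among these, c2 is not an ancestor of any other common ancestor — it is the merge base.

c2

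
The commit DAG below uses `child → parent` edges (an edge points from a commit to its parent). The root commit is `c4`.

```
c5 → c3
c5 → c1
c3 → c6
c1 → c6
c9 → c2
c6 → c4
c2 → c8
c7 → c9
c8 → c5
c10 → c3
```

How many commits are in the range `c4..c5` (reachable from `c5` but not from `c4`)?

Reachable from c5: {c1, c3, c4, c5, c6}.
Reachable from c4: {c4}.
In c5's history but not c4's: {c1, c3, c5, c6} — 4 commits.

4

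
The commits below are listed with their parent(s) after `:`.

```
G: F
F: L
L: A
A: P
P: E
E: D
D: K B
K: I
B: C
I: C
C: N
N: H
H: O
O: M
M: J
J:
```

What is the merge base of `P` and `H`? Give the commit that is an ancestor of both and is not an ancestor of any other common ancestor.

H

Ancestors of P: {B, C, D, E, H, I, J, K, M, N, O, P}.
Ancestors of H: {H, J, M, O}.
Common ancestors: {H, J, M, O}.
Among these, H is not an ancestor of any other common ancestor — it is the merge base.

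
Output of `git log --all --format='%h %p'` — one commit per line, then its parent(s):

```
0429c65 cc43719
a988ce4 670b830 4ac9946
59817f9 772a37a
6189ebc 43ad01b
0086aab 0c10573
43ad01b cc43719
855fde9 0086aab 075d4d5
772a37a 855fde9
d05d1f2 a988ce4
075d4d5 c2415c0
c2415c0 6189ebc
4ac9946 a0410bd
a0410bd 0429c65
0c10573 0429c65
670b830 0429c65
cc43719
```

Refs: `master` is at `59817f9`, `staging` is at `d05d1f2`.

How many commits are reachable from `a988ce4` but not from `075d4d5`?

5

Reachable from a988ce4: {0429c65, 4ac9946, 670b830, a0410bd, a988ce4, cc43719}.
Reachable from 075d4d5: {075d4d5, 43ad01b, 6189ebc, c2415c0, cc43719}.
In a988ce4's history but not 075d4d5's: {0429c65, 4ac9946, 670b830, a0410bd, a988ce4} — 5 commits.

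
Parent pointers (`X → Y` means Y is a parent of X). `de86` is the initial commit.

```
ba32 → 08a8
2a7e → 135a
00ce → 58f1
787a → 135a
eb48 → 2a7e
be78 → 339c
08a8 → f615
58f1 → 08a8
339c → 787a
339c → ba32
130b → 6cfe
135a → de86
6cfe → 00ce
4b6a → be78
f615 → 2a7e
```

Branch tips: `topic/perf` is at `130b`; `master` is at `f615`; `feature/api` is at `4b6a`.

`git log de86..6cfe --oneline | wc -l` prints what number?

Reachable from 6cfe: {00ce, 08a8, 135a, 2a7e, 58f1, 6cfe, de86, f615}.
Reachable from de86: {de86}.
In 6cfe's history but not de86's: {00ce, 08a8, 135a, 2a7e, 58f1, 6cfe, f615} — 7 commits.

7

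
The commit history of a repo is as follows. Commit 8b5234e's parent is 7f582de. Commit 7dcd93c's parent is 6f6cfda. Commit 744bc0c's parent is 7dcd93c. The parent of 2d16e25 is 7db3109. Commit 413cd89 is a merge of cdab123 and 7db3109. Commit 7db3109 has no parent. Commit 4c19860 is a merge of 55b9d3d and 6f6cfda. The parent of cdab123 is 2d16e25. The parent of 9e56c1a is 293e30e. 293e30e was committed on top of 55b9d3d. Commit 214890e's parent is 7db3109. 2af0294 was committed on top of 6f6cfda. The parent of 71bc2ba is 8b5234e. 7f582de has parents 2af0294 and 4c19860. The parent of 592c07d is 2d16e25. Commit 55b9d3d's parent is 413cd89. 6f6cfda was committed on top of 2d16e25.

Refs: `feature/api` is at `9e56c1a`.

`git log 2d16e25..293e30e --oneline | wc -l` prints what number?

Reachable from 293e30e: {293e30e, 2d16e25, 413cd89, 55b9d3d, 7db3109, cdab123}.
Reachable from 2d16e25: {2d16e25, 7db3109}.
In 293e30e's history but not 2d16e25's: {293e30e, 413cd89, 55b9d3d, cdab123} — 4 commits.

4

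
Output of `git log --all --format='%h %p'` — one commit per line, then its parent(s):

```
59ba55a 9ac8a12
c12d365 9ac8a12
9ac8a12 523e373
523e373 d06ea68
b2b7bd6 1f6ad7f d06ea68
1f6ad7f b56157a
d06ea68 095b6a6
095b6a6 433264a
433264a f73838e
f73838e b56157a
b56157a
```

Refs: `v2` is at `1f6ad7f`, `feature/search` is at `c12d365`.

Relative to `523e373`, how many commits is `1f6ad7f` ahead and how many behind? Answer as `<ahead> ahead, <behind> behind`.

Reachable from 1f6ad7f: {1f6ad7f, b56157a}.
Reachable from 523e373: {095b6a6, 433264a, 523e373, b56157a, d06ea68, f73838e}.
Only in 1f6ad7f's history (ahead): {1f6ad7f} — 1.
Only in 523e373's history (behind): {095b6a6, 433264a, 523e373, d06ea68, f73838e} — 5.

1 ahead, 5 behind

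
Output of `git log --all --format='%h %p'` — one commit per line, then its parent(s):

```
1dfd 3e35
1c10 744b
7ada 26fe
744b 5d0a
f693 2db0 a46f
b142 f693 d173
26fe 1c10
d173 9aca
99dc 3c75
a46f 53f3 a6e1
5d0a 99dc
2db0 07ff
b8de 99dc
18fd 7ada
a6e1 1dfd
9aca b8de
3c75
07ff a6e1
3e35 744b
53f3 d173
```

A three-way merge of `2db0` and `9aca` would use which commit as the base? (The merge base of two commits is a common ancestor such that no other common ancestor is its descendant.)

Ancestors of 2db0: {07ff, 1dfd, 2db0, 3c75, 3e35, 5d0a, 744b, 99dc, a6e1}.
Ancestors of 9aca: {3c75, 99dc, 9aca, b8de}.
Common ancestors: {3c75, 99dc}.
Among these, 99dc is not an ancestor of any other common ancestor — it is the merge base.

99dc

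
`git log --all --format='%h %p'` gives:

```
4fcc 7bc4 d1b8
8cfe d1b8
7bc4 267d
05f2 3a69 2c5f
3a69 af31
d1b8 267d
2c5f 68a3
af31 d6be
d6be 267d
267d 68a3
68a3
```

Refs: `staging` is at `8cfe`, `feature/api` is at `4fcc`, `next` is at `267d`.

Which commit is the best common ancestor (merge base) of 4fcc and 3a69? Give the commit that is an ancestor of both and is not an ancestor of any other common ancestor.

Ancestors of 4fcc: {267d, 4fcc, 68a3, 7bc4, d1b8}.
Ancestors of 3a69: {267d, 3a69, 68a3, af31, d6be}.
Common ancestors: {267d, 68a3}.
Among these, 267d is not an ancestor of any other common ancestor — it is the merge base.

267d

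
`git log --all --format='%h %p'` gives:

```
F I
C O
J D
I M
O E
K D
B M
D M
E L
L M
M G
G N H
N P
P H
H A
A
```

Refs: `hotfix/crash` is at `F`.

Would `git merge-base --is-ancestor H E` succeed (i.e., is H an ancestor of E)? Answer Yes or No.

Ancestors of E (commits reachable by following parents): {A, E, G, H, L, M, N, P}.
H is in that set, so it is an ancestor of E.

Yes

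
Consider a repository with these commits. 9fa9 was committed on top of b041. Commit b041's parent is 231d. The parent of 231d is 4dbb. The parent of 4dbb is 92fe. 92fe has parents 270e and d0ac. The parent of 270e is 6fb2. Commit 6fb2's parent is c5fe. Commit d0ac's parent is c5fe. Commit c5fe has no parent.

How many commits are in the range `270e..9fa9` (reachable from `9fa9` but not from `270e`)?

Reachable from 9fa9: {231d, 270e, 4dbb, 6fb2, 92fe, 9fa9, b041, c5fe, d0ac}.
Reachable from 270e: {270e, 6fb2, c5fe}.
In 9fa9's history but not 270e's: {231d, 4dbb, 92fe, 9fa9, b041, d0ac} — 6 commits.

6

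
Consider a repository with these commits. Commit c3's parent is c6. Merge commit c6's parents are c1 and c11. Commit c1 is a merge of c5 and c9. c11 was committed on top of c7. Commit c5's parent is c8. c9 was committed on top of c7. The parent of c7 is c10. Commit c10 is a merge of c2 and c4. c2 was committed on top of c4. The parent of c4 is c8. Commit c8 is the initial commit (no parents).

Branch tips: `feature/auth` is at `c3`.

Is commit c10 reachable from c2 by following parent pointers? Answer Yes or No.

No

Ancestors of c2: {c2, c4, c8}.
c10 is not in that set, so it is not an ancestor of c2.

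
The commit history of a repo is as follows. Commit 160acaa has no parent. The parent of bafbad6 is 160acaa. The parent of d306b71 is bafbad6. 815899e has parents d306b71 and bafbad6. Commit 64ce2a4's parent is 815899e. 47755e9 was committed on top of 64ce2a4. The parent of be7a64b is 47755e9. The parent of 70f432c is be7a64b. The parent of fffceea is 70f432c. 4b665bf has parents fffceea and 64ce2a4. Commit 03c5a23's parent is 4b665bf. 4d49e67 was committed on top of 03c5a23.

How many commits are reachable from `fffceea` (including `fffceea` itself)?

Walking parent pointers from fffceea: reachable set = {160acaa, 47755e9, 64ce2a4, 70f432c, 815899e, bafbad6, be7a64b, d306b71, fffceea}.
That is 9 commits.

9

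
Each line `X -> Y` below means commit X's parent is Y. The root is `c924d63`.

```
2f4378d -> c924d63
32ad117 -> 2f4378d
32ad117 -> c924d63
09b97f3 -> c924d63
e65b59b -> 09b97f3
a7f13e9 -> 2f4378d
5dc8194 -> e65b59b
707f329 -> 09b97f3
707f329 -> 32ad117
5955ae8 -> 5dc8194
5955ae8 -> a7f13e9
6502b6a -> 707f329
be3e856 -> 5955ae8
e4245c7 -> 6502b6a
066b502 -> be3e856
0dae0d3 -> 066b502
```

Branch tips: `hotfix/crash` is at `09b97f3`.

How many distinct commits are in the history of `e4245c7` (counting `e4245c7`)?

7

Walking parent pointers from e4245c7: reachable set = {09b97f3, 2f4378d, 32ad117, 6502b6a, 707f329, c924d63, e4245c7}.
That is 7 commits.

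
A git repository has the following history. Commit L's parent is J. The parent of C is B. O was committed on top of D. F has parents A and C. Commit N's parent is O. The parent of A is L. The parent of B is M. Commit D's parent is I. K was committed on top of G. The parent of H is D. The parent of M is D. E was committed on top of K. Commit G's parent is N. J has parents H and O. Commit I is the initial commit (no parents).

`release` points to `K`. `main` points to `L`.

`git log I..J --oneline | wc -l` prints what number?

Reachable from J: {D, H, I, J, O}.
Reachable from I: {I}.
In J's history but not I's: {D, H, J, O} — 4 commits.

4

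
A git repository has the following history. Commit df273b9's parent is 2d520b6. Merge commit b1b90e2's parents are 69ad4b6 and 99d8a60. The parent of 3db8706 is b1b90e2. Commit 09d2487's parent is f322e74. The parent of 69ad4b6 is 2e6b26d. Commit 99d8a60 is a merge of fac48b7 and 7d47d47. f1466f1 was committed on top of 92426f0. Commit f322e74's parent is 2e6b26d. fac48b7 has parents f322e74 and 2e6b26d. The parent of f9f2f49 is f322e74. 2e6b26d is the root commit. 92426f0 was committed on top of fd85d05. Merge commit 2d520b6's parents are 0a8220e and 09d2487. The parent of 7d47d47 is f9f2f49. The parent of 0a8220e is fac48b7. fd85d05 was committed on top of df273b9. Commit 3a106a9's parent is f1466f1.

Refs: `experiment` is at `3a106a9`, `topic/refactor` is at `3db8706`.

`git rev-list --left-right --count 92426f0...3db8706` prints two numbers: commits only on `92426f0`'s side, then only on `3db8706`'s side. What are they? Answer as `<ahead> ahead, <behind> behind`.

Reachable from 92426f0: {09d2487, 0a8220e, 2d520b6, 2e6b26d, 92426f0, df273b9, f322e74, fac48b7, fd85d05}.
Reachable from 3db8706: {2e6b26d, 3db8706, 69ad4b6, 7d47d47, 99d8a60, b1b90e2, f322e74, f9f2f49, fac48b7}.
Only in 92426f0's history (ahead): {09d2487, 0a8220e, 2d520b6, 92426f0, df273b9, fd85d05} — 6.
Only in 3db8706's history (behind): {3db8706, 69ad4b6, 7d47d47, 99d8a60, b1b90e2, f9f2f49} — 6.

6 ahead, 6 behind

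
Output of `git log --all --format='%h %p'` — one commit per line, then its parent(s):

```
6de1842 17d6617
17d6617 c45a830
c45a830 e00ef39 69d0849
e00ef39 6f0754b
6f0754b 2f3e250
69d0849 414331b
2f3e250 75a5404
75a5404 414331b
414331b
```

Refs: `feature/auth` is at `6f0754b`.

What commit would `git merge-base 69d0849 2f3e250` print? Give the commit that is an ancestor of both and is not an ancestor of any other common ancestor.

414331b

Ancestors of 69d0849: {414331b, 69d0849}.
Ancestors of 2f3e250: {2f3e250, 414331b, 75a5404}.
Common ancestors: {414331b}.
The only common ancestor is 414331b, so it is the merge base.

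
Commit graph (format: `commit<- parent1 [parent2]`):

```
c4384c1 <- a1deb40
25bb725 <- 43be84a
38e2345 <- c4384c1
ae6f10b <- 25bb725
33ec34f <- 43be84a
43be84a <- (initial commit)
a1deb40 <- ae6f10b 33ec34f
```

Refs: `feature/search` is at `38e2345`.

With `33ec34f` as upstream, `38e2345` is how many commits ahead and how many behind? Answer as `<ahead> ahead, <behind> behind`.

Reachable from 38e2345: {25bb725, 33ec34f, 38e2345, 43be84a, a1deb40, ae6f10b, c4384c1}.
Reachable from 33ec34f: {33ec34f, 43be84a}.
Only in 38e2345's history (ahead): {25bb725, 38e2345, a1deb40, ae6f10b, c4384c1} — 5.
Only in 33ec34f's history (behind): {} — 0.

5 ahead, 0 behind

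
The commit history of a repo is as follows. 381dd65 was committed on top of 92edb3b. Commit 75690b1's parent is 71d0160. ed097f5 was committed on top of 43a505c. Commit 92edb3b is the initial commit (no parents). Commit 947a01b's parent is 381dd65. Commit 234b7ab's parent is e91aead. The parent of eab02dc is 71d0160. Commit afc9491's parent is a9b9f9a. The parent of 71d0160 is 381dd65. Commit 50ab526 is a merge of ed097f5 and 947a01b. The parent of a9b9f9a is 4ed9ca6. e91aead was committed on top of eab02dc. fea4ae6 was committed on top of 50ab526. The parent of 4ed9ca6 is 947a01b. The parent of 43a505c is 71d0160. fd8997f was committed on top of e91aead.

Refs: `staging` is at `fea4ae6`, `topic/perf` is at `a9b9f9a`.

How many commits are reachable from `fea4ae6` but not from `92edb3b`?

Reachable from fea4ae6: {381dd65, 43a505c, 50ab526, 71d0160, 92edb3b, 947a01b, ed097f5, fea4ae6}.
Reachable from 92edb3b: {92edb3b}.
In fea4ae6's history but not 92edb3b's: {381dd65, 43a505c, 50ab526, 71d0160, 947a01b, ed097f5, fea4ae6} — 7 commits.

7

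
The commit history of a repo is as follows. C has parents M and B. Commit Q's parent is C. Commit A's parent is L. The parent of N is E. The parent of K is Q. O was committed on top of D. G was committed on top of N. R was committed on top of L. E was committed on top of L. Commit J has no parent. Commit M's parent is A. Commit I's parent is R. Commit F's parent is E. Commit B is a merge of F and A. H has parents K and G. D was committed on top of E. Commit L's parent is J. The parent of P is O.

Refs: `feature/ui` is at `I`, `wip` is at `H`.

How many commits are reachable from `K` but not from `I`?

8

Reachable from K: {A, B, C, E, F, J, K, L, M, Q}.
Reachable from I: {I, J, L, R}.
In K's history but not I's: {A, B, C, E, F, K, M, Q} — 8 commits.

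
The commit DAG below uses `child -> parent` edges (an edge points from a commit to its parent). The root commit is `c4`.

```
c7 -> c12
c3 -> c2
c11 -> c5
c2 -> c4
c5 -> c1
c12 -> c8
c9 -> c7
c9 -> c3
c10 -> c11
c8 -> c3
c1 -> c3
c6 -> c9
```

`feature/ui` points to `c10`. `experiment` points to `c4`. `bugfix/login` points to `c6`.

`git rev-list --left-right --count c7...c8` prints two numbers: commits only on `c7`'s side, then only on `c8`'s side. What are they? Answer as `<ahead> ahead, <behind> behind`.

Reachable from c7: {c12, c2, c3, c4, c7, c8}.
Reachable from c8: {c2, c3, c4, c8}.
Only in c7's history (ahead): {c12, c7} — 2.
Only in c8's history (behind): {} — 0.

2 ahead, 0 behind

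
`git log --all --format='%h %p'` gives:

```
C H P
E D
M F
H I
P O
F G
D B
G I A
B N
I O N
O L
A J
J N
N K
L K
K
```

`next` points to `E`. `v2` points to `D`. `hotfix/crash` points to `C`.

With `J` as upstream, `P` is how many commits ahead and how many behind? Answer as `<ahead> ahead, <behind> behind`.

Reachable from P: {K, L, O, P}.
Reachable from J: {J, K, N}.
Only in P's history (ahead): {L, O, P} — 3.
Only in J's history (behind): {J, N} — 2.

3 ahead, 2 behind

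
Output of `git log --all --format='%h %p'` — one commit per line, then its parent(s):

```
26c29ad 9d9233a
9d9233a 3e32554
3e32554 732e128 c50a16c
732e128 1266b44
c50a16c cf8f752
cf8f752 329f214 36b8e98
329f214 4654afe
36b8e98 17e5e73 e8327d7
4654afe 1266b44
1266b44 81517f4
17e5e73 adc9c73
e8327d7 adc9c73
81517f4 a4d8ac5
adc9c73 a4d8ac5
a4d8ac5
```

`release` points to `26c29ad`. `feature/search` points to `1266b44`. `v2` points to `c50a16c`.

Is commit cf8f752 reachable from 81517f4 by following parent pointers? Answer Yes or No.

Ancestors of 81517f4: {81517f4, a4d8ac5}.
cf8f752 is not in that set, so it is not an ancestor of 81517f4.

No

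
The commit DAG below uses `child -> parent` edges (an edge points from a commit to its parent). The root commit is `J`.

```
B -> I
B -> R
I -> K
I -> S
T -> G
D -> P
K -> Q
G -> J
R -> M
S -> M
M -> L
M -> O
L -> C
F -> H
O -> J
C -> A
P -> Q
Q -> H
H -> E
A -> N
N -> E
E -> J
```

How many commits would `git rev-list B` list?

15

Walking parent pointers from B: reachable set = {A, B, C, E, H, I, J, K, L, M, N, O, Q, R, S}.
That is 15 commits.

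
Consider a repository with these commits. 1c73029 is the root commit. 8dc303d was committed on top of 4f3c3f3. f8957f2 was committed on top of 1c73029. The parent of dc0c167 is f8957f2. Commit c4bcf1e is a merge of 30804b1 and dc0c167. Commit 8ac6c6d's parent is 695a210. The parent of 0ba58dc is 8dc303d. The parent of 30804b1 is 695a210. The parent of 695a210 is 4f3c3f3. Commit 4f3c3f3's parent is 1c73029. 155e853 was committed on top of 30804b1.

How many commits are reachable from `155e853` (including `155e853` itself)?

Walking parent pointers from 155e853: reachable set = {155e853, 1c73029, 30804b1, 4f3c3f3, 695a210}.
That is 5 commits.

5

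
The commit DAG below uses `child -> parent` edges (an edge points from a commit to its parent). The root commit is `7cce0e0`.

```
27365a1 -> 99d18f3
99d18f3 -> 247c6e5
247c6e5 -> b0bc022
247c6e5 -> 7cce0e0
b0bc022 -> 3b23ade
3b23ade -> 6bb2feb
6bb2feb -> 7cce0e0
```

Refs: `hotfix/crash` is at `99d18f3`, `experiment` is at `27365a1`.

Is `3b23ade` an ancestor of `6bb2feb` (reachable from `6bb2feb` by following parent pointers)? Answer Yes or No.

Ancestors of 6bb2feb: {6bb2feb, 7cce0e0}.
3b23ade is not in that set, so it is not an ancestor of 6bb2feb.

No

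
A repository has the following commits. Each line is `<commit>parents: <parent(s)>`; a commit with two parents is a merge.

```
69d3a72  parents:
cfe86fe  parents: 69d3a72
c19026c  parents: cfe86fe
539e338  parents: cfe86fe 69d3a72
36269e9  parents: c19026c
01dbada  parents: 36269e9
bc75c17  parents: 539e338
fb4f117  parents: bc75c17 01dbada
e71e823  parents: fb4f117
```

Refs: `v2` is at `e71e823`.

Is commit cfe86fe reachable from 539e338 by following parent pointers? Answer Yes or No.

Yes

Ancestors of 539e338 (commits reachable by following parents): {539e338, 69d3a72, cfe86fe}.
cfe86fe is in that set, so it is an ancestor of 539e338.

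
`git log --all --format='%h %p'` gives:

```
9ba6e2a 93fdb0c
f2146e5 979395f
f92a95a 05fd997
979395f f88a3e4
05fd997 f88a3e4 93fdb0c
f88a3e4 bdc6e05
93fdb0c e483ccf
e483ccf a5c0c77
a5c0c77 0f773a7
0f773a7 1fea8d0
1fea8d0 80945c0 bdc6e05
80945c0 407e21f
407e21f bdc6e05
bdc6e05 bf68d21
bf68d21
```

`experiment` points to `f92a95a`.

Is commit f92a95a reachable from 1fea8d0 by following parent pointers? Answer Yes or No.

No

Ancestors of 1fea8d0: {1fea8d0, 407e21f, 80945c0, bdc6e05, bf68d21}.
f92a95a is not in that set, so it is not an ancestor of 1fea8d0.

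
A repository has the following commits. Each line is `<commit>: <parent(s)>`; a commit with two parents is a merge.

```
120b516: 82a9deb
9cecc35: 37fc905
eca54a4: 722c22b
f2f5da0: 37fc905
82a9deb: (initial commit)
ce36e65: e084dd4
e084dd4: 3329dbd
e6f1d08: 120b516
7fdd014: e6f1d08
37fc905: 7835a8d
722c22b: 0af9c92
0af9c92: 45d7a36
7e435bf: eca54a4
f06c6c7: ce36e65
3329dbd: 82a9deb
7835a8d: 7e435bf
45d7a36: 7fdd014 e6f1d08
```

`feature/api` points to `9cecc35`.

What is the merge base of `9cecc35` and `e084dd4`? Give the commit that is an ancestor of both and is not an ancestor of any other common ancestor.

Ancestors of 9cecc35: {0af9c92, 120b516, 37fc905, 45d7a36, 722c22b, 7835a8d, 7e435bf, 7fdd014, 82a9deb, 9cecc35, e6f1d08, eca54a4}.
Ancestors of e084dd4: {3329dbd, 82a9deb, e084dd4}.
Common ancestors: {82a9deb}.
The only common ancestor is 82a9deb, so it is the merge base.

82a9deb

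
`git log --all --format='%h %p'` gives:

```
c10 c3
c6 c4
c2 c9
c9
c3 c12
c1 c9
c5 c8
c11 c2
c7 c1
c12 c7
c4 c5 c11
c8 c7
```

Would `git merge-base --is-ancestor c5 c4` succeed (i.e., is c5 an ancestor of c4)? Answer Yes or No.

Yes

Ancestors of c4 (commits reachable by following parents): {c1, c11, c2, c4, c5, c7, c8, c9}.
c5 is in that set, so it is an ancestor of c4.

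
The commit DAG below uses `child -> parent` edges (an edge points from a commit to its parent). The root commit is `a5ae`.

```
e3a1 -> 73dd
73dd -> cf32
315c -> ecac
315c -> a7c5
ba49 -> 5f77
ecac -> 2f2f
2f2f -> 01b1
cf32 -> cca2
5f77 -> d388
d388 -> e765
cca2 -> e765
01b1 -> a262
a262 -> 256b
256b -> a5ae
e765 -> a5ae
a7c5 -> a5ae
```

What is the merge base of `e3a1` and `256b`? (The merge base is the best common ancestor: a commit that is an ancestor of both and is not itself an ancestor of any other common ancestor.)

a5ae

Ancestors of e3a1: {73dd, a5ae, cca2, cf32, e3a1, e765}.
Ancestors of 256b: {256b, a5ae}.
Common ancestors: {a5ae}.
The only common ancestor is a5ae, so it is the merge base.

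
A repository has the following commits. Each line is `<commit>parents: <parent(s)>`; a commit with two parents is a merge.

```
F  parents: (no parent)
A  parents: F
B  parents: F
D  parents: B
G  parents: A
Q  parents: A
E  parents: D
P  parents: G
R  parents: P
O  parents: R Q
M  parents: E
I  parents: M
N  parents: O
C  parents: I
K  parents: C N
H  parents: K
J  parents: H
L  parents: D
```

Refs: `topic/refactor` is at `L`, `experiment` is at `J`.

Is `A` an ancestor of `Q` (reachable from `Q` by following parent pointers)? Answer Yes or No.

Ancestors of Q (commits reachable by following parents): {A, F, Q}.
A is in that set, so it is an ancestor of Q.

Yes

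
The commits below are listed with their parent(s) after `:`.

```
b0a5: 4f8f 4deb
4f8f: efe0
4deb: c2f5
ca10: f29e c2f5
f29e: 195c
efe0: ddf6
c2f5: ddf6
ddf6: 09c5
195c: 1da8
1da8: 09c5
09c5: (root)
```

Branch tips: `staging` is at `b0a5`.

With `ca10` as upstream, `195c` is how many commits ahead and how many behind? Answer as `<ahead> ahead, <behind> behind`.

0 ahead, 4 behind

Reachable from 195c: {09c5, 195c, 1da8}.
Reachable from ca10: {09c5, 195c, 1da8, c2f5, ca10, ddf6, f29e}.
Only in 195c's history (ahead): {} — 0.
Only in ca10's history (behind): {c2f5, ca10, ddf6, f29e} — 4.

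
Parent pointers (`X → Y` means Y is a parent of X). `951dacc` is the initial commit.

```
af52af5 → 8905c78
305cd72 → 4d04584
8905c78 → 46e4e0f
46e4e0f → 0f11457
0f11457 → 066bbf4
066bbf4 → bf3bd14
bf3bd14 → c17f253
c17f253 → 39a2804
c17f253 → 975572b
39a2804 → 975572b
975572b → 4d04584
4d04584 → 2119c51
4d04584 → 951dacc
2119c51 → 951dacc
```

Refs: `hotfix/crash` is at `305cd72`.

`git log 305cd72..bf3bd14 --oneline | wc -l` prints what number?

Reachable from bf3bd14: {2119c51, 39a2804, 4d04584, 951dacc, 975572b, bf3bd14, c17f253}.
Reachable from 305cd72: {2119c51, 305cd72, 4d04584, 951dacc}.
In bf3bd14's history but not 305cd72's: {39a2804, 975572b, bf3bd14, c17f253} — 4 commits.

4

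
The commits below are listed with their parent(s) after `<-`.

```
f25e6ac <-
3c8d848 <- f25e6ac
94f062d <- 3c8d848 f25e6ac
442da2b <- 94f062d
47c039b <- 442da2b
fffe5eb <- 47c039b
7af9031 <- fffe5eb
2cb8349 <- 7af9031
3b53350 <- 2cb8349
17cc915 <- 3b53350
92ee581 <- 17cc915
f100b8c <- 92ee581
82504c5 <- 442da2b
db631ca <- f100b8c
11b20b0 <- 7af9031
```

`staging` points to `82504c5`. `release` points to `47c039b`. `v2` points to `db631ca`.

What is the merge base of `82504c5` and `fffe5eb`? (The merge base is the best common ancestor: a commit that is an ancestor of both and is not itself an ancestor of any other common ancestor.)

442da2b

Ancestors of 82504c5: {3c8d848, 442da2b, 82504c5, 94f062d, f25e6ac}.
Ancestors of fffe5eb: {3c8d848, 442da2b, 47c039b, 94f062d, f25e6ac, fffe5eb}.
Common ancestors: {3c8d848, 442da2b, 94f062d, f25e6ac}.
Among these, 442da2b is not an ancestor of any other common ancestor — it is the merge base.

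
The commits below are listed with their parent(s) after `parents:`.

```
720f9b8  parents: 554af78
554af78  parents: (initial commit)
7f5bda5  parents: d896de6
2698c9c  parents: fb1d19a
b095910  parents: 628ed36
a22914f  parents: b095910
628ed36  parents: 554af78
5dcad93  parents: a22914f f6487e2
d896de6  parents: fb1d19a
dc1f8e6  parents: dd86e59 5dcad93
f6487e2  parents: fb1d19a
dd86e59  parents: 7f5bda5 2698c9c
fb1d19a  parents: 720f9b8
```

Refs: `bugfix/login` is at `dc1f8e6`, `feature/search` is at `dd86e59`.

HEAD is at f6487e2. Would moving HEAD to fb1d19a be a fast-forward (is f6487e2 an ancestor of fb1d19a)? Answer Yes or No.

A fast-forward from f6487e2 to fb1d19a is possible iff f6487e2 is an ancestor of fb1d19a.
Ancestors of fb1d19a: {554af78, 720f9b8, fb1d19a}.
f6487e2 is not among them, so fast-forward is not possible.

No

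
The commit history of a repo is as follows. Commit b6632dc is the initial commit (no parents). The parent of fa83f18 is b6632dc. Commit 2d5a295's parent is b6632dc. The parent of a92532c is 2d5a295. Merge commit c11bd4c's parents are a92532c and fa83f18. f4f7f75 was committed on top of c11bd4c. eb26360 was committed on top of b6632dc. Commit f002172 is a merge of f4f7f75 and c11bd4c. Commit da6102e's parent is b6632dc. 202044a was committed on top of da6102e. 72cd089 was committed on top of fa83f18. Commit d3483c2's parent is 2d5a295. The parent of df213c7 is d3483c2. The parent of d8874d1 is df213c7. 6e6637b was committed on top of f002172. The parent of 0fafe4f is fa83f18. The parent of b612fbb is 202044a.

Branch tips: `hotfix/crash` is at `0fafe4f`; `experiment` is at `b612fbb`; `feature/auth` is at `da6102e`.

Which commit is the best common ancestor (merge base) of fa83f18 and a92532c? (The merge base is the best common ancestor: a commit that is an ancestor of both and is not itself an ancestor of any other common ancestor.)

b6632dc

Ancestors of fa83f18: {b6632dc, fa83f18}.
Ancestors of a92532c: {2d5a295, a92532c, b6632dc}.
Common ancestors: {b6632dc}.
The only common ancestor is b6632dc, so it is the merge base.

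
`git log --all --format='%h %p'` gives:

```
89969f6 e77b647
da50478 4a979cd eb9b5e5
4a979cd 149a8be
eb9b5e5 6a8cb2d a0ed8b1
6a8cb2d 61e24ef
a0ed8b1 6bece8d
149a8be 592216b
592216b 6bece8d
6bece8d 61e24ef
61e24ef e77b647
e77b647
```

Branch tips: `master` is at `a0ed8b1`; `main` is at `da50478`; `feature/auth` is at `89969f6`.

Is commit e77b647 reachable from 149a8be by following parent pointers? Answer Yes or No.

Ancestors of 149a8be (commits reachable by following parents): {149a8be, 592216b, 61e24ef, 6bece8d, e77b647}.
e77b647 is in that set, so it is an ancestor of 149a8be.

Yes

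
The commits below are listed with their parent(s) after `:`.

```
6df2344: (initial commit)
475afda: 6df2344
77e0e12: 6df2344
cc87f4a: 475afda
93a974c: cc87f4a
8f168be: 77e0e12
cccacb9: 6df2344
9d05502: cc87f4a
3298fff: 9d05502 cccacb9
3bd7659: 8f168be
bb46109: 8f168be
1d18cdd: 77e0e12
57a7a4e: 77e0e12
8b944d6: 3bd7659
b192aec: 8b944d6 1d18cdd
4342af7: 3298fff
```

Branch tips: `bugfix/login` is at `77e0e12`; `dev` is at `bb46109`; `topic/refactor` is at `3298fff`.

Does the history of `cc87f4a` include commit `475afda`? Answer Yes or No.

Yes

Ancestors of cc87f4a (commits reachable by following parents): {475afda, 6df2344, cc87f4a}.
475afda is in that set, so it is an ancestor of cc87f4a.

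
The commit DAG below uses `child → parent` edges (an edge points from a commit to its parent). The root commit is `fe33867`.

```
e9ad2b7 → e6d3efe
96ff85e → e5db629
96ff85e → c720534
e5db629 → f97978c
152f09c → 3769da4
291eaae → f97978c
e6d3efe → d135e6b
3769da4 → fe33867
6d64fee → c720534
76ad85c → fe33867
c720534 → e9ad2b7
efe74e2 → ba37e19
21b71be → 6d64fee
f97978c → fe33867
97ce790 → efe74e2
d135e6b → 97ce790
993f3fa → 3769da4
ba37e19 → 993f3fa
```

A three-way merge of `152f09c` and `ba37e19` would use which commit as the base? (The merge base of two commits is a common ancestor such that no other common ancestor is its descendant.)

Ancestors of 152f09c: {152f09c, 3769da4, fe33867}.
Ancestors of ba37e19: {3769da4, 993f3fa, ba37e19, fe33867}.
Common ancestors: {3769da4, fe33867}.
Among these, 3769da4 is not an ancestor of any other common ancestor — it is the merge base.

3769da4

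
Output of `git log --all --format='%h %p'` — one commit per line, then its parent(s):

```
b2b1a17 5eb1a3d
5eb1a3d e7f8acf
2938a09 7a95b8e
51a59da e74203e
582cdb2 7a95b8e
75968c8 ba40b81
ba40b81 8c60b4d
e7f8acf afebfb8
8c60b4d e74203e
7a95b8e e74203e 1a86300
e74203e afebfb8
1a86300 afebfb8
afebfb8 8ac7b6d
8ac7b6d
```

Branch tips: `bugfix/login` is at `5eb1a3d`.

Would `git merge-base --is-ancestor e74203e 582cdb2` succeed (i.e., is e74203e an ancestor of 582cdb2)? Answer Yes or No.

Ancestors of 582cdb2 (commits reachable by following parents): {1a86300, 582cdb2, 7a95b8e, 8ac7b6d, afebfb8, e74203e}.
e74203e is in that set, so it is an ancestor of 582cdb2.

Yes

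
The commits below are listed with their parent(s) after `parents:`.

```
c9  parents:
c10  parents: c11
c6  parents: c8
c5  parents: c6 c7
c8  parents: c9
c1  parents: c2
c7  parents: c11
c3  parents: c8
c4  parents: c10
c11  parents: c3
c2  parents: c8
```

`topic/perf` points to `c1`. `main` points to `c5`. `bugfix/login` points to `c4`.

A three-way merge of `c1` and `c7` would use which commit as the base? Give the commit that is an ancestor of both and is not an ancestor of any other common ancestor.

Ancestors of c1: {c1, c2, c8, c9}.
Ancestors of c7: {c11, c3, c7, c8, c9}.
Common ancestors: {c8, c9}.
Among these, c8 is not an ancestor of any other common ancestor — it is the merge base.

c8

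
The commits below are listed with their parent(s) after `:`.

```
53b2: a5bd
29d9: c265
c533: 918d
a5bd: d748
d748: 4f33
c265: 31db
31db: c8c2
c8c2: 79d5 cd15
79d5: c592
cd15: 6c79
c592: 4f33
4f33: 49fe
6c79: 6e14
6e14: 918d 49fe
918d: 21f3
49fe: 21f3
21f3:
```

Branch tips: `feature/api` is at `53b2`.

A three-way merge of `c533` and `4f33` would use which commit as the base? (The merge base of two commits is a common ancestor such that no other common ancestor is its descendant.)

Ancestors of c533: {21f3, 918d, c533}.
Ancestors of 4f33: {21f3, 49fe, 4f33}.
Common ancestors: {21f3}.
The only common ancestor is 21f3, so it is the merge base.

21f3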